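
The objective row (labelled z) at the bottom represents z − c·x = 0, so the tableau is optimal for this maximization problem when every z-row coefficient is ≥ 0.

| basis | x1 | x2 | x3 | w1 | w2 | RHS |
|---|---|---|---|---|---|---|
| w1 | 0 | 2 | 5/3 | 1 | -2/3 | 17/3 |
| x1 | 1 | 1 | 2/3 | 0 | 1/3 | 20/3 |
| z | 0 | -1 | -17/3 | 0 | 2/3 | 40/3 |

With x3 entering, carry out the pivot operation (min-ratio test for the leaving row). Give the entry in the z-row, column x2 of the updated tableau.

Ratio test on column x3 — row 1: (17/3)/(5/3) = 17/5; row 2: (20/3)/(2/3) = 10. Minimum is 17/5 at row 1 (w1 leaves); pivot element 5/3.
Divide row 1 by 5/3; eliminate column x3 from the other rows.
z-row update in column x2: -1 − (-17/3)·(6/5) = 29/5.

29/5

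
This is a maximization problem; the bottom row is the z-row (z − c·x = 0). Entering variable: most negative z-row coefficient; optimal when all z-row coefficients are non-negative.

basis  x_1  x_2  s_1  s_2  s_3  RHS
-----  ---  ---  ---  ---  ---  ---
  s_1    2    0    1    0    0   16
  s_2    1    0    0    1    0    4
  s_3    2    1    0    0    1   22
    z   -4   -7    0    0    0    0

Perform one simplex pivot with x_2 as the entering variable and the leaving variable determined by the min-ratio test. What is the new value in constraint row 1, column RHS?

16

Ratio test on column x_2 — row 1: entry 0 ≤ 0; row 2: entry 0 ≤ 0; row 3: 22/1 = 22. Minimum is 22 at row 3 (s_3 leaves); pivot element 1.
Divide row 3 by 1; eliminate column x_2 from the other rows.
Row 1 update in column RHS: 16 − 0·22 = 16.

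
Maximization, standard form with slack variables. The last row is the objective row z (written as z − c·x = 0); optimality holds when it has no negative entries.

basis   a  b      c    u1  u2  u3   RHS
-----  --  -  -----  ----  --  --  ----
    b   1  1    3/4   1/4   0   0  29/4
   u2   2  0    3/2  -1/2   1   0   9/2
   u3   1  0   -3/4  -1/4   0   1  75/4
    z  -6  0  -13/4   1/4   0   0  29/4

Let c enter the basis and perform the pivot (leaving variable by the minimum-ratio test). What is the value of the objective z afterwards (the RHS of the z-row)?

17

Ratio test on column c — row 1: (29/4)/(3/4) = 29/3; row 2: (9/2)/(3/2) = 3; row 3: entry -3/4 ≤ 0. Minimum is 3 at row 2 (u2 leaves); pivot element 3/2.
Pivot on row 2; the z-row RHS becomes 29/4 − (-13/4)·3 = 17.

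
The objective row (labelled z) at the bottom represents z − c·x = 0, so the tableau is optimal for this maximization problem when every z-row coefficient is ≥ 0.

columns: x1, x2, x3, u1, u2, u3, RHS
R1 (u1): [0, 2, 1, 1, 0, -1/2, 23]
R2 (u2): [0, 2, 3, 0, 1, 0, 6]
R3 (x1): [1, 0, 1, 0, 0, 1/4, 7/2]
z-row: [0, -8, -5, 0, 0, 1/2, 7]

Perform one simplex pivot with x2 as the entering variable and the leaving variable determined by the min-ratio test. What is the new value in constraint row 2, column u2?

1/2

Ratio test on column x2 — row 1: 23/2 = 23/2; row 2: 6/2 = 3; row 3: entry 0 ≤ 0. Minimum is 3 at row 2 (u2 leaves); pivot element 2.
Divide row 2 by 2; eliminate column x2 from the other rows.
In the new row 2, the u2 entry is the old entry divided by the pivot: 1/2 = 1/2.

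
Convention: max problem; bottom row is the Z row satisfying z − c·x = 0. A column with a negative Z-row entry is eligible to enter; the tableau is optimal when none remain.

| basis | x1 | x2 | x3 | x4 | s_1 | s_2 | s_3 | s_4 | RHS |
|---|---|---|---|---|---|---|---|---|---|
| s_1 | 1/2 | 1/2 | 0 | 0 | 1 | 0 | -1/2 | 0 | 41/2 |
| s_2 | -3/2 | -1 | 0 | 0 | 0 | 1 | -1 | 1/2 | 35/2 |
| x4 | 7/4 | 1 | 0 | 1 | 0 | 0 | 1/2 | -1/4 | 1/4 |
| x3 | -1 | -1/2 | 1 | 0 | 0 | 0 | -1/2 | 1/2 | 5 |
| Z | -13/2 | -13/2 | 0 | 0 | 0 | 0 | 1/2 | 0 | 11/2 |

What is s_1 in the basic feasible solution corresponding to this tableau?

s_1 is basic (row 1); its value is the RHS of that row, 41/2.

41/2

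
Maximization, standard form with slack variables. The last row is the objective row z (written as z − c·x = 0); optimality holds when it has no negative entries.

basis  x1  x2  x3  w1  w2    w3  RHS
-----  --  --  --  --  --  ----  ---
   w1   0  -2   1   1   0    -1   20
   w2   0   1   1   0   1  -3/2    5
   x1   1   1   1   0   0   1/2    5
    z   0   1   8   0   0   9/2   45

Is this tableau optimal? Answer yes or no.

yes

Every z-row coefficient is ≥ 0, so the tableau is optimal.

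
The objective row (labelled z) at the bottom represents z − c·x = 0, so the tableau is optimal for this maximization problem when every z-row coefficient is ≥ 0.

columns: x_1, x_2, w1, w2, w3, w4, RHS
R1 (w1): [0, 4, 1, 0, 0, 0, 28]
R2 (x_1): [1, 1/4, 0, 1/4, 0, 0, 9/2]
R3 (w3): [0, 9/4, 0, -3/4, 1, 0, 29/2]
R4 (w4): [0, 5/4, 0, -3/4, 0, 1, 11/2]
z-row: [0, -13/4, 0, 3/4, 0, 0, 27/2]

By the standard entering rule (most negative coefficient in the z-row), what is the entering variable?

Negative z-row entries: x_2: -13/4.
The most negative is -13/4 in column x_2, so x_2 enters.

x_2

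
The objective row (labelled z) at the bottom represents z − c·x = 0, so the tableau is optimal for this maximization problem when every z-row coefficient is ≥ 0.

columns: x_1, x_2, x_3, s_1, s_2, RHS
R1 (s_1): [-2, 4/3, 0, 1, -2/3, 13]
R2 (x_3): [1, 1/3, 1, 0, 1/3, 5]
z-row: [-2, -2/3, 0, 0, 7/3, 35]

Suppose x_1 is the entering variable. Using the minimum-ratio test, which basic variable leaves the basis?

Column x_1 entries and ratios — s_1: -2 ≤ 0, skip; x_3: 5/1 = 5.
Smallest ratio is 5 in the row of x_3, so x_3 leaves.

x_3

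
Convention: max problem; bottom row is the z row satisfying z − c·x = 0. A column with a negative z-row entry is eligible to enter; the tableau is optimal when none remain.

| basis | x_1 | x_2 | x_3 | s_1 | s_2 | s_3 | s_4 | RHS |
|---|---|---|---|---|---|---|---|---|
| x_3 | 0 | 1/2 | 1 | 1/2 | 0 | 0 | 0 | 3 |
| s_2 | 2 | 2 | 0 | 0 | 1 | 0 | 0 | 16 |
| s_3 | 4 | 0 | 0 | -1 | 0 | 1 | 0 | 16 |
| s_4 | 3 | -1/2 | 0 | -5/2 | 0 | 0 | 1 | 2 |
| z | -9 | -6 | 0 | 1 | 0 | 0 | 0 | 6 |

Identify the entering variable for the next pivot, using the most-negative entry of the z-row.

x_1

Negative z-row entries: x_1: -9, x_2: -6.
The most negative is -9 in column x_1, so x_1 enters.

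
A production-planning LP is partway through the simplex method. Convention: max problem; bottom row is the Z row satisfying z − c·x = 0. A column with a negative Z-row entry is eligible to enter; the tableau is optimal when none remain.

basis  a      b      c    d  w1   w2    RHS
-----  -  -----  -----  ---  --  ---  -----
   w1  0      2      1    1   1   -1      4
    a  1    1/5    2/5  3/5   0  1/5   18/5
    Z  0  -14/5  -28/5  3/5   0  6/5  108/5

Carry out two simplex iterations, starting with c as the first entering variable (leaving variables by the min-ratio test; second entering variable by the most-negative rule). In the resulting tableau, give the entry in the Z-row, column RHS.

Ratio test on column c — row 1: 4/1 = 4; row 2: (18/5)/(2/5) = 9. Minimum is 4 at row 1 (w1 leaves); pivot element 1.
Divide row 1 by 1; eliminate column c from the other rows.
Second iteration: most negative Z-row entry is -22/5 in column w2, so w2 enters.
Ratio test on column w2 — row 1: entry -1 ≤ 0; row 2: 2/(3/5) = 10/3. Minimum is 10/3 at row 2 (a leaves); pivot element 3/5.
Divide row 2 by 3/5; eliminate column w2 from the other rows.
After both pivots, the entry at the Z-row, column RHS is 176/3.

176/3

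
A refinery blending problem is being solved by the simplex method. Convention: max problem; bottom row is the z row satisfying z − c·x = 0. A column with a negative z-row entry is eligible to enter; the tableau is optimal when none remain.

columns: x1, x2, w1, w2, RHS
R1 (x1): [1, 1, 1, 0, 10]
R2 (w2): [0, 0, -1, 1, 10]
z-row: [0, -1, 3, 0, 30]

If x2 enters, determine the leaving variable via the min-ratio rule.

Column x2 entries and ratios — x1: 10/1 = 10; w2: 0 ≤ 0, skip.
Smallest ratio is 10 in the row of x1, so x1 leaves.

x1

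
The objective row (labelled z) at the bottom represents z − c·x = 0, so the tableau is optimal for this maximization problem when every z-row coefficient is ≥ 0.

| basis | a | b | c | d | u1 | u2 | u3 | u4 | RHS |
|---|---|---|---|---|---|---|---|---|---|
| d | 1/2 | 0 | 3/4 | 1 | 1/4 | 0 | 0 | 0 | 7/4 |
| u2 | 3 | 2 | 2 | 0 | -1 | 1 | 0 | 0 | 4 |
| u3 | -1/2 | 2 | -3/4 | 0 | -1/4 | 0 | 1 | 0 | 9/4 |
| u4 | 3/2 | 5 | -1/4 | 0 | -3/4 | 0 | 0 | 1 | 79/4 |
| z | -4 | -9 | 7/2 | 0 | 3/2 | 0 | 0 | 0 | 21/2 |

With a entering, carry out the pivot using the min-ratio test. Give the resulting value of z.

Ratio test on column a — row 1: (7/4)/(1/2) = 7/2; row 2: 4/3 = 4/3; row 3: entry -1/2 ≤ 0; row 4: (79/4)/(3/2) = 79/6. Minimum is 4/3 at row 2 (u2 leaves); pivot element 3.
Pivot on row 2; the z-row RHS becomes 21/2 − (-4)·(4/3) = 95/6.

95/6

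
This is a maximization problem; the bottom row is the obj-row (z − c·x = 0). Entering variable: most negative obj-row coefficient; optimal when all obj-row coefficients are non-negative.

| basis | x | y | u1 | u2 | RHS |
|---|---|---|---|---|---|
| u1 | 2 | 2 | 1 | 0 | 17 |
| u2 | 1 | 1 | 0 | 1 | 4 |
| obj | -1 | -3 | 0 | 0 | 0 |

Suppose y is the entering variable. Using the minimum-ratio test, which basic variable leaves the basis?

u2

Column y entries and ratios — u1: 17/2 = 17/2; u2: 4/1 = 4.
Smallest ratio is 4 in the row of u2, so u2 leaves.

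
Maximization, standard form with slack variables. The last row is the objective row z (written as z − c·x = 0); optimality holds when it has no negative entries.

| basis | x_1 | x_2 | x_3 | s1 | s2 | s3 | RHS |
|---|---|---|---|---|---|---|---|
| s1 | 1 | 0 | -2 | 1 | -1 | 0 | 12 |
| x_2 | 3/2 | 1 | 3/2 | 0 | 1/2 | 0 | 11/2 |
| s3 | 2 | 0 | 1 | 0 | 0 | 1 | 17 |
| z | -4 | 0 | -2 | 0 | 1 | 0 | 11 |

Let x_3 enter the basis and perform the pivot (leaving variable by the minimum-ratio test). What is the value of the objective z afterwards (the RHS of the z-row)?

55/3

Ratio test on column x_3 — row 1: entry -2 ≤ 0; row 2: (11/2)/(3/2) = 11/3; row 3: 17/1 = 17. Minimum is 11/3 at row 2 (x_2 leaves); pivot element 3/2.
Pivot on row 2; the z-row RHS becomes 11 − (-2)·(11/3) = 55/3.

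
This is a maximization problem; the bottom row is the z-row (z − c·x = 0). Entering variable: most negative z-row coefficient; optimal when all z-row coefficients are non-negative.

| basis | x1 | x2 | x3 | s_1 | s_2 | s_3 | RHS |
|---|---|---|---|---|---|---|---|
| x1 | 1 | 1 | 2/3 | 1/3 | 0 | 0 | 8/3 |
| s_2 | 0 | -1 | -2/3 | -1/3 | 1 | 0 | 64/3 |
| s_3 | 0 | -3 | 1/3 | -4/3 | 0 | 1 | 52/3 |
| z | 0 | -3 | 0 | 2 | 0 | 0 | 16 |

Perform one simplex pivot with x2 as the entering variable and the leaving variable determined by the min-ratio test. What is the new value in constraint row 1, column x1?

1

Ratio test on column x2 — row 1: (8/3)/1 = 8/3; row 2: entry -1 ≤ 0; row 3: entry -3 ≤ 0. Minimum is 8/3 at row 1 (x1 leaves); pivot element 1.
Divide row 1 by 1; eliminate column x2 from the other rows.
In the new row 1, the x1 entry is the old entry divided by the pivot: 1/1 = 1.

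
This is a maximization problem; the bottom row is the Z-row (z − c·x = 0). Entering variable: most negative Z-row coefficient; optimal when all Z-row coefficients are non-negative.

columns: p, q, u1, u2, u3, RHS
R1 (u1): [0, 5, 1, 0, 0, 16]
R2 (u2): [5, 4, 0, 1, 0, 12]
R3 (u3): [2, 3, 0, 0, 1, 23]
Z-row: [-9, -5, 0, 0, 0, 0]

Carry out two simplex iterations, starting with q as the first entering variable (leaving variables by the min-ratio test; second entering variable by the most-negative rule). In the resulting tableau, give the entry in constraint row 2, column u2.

Ratio test on column q — row 1: 16/5 = 16/5; row 2: 12/4 = 3; row 3: 23/3 = 23/3. Minimum is 3 at row 2 (u2 leaves); pivot element 4.
Divide row 2 by 4; eliminate column q from the other rows.
Second iteration: most negative Z-row entry is -11/4 in column p, so p enters.
Ratio test on column p — row 1: entry -25/4 ≤ 0; row 2: 3/(5/4) = 12/5; row 3: entry -7/4 ≤ 0. Minimum is 12/5 at row 2 (q leaves); pivot element 5/4.
Divide row 2 by 5/4; eliminate column p from the other rows.
After both pivots, the entry at constraint row 2, column u2 is 1/5.

1/5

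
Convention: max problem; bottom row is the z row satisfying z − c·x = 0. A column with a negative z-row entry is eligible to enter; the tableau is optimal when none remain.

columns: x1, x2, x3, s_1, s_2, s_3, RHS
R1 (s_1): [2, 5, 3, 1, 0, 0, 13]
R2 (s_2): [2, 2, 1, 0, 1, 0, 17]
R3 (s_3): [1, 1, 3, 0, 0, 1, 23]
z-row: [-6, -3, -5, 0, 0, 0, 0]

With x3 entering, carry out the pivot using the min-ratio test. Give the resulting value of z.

Ratio test on column x3 — row 1: 13/3 = 13/3; row 2: 17/1 = 17; row 3: 23/3 = 23/3. Minimum is 13/3 at row 1 (s_1 leaves); pivot element 3.
Pivot on row 1; the z-row RHS becomes 0 − (-5)·(13/3) = 65/3.

65/3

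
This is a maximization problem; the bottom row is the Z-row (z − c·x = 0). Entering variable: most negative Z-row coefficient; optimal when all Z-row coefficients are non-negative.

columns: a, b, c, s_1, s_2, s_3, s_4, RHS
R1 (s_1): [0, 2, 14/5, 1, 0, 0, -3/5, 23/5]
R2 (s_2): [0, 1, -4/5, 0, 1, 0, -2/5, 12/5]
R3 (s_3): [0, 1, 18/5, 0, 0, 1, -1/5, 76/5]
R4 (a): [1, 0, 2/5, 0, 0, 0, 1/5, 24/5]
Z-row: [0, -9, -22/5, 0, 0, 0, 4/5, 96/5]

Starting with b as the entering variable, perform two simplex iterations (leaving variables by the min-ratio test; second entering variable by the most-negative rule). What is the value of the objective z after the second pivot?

Ratio test on column b — row 1: (23/5)/2 = 23/10; row 2: (12/5)/1 = 12/5; row 3: (76/5)/1 = 76/5; row 4: entry 0 ≤ 0. Minimum is 23/10 at row 1 (s_1 leaves); pivot element 2.
Pivot on row 1; the Z-row RHS becomes 96/5 − (-9)·(23/10) = 399/10.
Next entering variable (most negative Z-row entry -19/10): s_4.
Ratio test on column s_4 — row 1: entry -3/10 ≤ 0; row 2: entry -1/10 ≤ 0; row 3: (129/10)/(1/10) = 129; row 4: (24/5)/(1/5) = 24. Minimum is 24 at row 4 (a leaves); pivot element 1/5.
After the second pivot the Z-row RHS is 399/10 − (-19/10)·24 = 171/2.

171/2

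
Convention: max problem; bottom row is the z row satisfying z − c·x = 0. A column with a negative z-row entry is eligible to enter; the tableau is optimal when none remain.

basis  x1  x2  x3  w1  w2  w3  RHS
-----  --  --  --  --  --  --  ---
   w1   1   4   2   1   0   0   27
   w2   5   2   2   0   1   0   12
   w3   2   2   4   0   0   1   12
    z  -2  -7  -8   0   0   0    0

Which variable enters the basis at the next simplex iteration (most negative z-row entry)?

x3

Negative z-row entries: x1: -2, x2: -7, x3: -8.
The most negative is -8 in column x3, so x3 enters.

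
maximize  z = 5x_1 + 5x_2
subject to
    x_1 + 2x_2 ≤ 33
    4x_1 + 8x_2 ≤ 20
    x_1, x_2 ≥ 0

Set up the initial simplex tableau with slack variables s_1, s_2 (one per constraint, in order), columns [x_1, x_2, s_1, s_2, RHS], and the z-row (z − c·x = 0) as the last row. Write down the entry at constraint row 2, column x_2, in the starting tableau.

8

Constraint 2 has coefficient 8 on x_2.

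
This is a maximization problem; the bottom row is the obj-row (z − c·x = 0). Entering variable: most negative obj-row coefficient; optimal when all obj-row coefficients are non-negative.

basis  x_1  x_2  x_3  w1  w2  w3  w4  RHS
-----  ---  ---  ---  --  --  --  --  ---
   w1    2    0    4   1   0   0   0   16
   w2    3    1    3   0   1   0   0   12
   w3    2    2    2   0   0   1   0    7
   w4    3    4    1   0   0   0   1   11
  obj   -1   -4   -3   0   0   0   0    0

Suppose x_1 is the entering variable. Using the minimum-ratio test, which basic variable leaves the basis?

w3

Column x_1 entries and ratios — w1: 16/2 = 8; w2: 12/3 = 4; w3: 7/2 = 7/2; w4: 11/3 = 11/3.
Smallest ratio is 7/2 in the row of w3, so w3 leaves.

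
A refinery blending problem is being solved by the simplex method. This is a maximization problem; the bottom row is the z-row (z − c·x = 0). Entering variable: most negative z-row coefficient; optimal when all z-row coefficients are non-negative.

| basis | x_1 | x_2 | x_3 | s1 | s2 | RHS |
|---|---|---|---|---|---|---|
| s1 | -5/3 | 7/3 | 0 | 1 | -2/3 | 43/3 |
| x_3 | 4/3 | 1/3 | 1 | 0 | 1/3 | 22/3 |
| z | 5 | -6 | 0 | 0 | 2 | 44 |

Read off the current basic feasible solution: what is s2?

0

s2 is not in the basis, so in the current basic feasible solution s2 = 0.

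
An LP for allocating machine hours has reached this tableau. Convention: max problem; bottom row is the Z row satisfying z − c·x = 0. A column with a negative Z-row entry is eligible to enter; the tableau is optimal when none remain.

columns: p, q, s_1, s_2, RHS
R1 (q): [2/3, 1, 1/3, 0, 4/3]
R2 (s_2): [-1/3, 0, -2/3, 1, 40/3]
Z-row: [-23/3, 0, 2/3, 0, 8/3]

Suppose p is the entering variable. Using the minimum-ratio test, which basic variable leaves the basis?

Column p entries and ratios — q: (4/3)/(2/3) = 2; s_2: -1/3 ≤ 0, skip.
Smallest ratio is 2 in the row of q, so q leaves.

q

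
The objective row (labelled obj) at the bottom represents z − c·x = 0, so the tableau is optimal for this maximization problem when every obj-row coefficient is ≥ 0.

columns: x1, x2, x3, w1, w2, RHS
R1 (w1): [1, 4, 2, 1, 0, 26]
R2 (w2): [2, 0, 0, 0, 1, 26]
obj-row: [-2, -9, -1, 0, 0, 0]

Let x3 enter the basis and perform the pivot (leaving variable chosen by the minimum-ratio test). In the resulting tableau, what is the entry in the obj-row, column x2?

Ratio test on column x3 — row 1: 26/2 = 13; row 2: entry 0 ≤ 0. Minimum is 13 at row 1 (w1 leaves); pivot element 2.
Divide row 1 by 2; eliminate column x3 from the other rows.
obj-row update in column x2: -9 − (-1)·2 = -7.

-7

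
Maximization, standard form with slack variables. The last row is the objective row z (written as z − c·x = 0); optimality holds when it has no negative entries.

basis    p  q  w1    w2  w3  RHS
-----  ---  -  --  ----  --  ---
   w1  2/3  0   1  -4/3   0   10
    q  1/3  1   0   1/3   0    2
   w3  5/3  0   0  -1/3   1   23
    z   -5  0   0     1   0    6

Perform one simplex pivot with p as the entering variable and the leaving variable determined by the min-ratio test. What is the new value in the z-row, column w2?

6

Ratio test on column p — row 1: 10/(2/3) = 15; row 2: 2/(1/3) = 6; row 3: 23/(5/3) = 69/5. Minimum is 6 at row 2 (q leaves); pivot element 1/3.
Divide row 2 by 1/3; eliminate column p from the other rows.
z-row update in column w2: 1 − (-5)·1 = 6.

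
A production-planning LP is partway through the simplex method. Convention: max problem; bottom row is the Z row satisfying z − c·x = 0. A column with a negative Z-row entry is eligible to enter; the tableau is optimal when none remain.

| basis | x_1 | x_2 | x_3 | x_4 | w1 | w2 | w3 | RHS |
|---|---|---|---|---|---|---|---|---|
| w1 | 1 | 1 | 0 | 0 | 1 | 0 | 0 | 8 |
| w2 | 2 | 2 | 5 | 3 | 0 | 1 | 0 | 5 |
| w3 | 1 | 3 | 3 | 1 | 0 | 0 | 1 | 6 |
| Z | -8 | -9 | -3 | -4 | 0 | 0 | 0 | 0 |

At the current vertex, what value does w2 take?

5

w2 is basic (row 2); its value is the RHS of that row, 5.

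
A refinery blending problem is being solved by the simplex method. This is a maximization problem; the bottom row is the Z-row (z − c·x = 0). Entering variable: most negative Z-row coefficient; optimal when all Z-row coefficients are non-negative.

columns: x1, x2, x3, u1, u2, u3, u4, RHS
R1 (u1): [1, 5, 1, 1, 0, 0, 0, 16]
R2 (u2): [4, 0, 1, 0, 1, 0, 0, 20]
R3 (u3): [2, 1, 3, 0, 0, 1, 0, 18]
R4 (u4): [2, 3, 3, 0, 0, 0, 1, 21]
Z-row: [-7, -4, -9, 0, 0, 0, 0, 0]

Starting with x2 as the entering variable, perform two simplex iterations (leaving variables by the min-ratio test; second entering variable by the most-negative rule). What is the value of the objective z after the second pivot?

207/4

Ratio test on column x2 — row 1: 16/5 = 16/5; row 2: entry 0 ≤ 0; row 3: 18/1 = 18; row 4: 21/3 = 7. Minimum is 16/5 at row 1 (u1 leaves); pivot element 5.
Pivot on row 1; the Z-row RHS becomes 0 − (-4)·(16/5) = 64/5.
Next entering variable (most negative Z-row entry -41/5): x3.
Ratio test on column x3 — row 1: (16/5)/(1/5) = 16; row 2: 20/1 = 20; row 3: (74/5)/(14/5) = 37/7; row 4: (57/5)/(12/5) = 19/4. Minimum is 19/4 at row 4 (u4 leaves); pivot element 12/5.
After the second pivot the Z-row RHS is 64/5 − (-41/5)·(19/4) = 207/4.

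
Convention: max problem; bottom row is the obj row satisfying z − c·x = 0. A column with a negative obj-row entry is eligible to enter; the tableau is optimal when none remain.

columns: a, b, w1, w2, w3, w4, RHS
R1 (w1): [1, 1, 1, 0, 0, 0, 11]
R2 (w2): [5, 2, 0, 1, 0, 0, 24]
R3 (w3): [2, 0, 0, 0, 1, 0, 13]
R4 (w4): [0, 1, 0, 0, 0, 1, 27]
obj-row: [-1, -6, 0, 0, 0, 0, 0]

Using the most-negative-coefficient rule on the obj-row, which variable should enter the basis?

b

Negative obj-row entries: a: -1, b: -6.
The most negative is -6 in column b, so b enters.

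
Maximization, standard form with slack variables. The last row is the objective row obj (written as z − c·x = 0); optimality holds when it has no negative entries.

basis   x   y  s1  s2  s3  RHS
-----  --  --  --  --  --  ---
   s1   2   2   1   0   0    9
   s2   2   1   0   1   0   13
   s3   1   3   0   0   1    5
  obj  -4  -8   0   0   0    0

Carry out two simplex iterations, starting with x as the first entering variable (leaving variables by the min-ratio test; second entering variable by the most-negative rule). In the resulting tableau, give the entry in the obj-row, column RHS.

Ratio test on column x — row 1: 9/2 = 9/2; row 2: 13/2 = 13/2; row 3: 5/1 = 5. Minimum is 9/2 at row 1 (s1 leaves); pivot element 2.
Divide row 1 by 2; eliminate column x from the other rows.
Second iteration: most negative obj-row entry is -4 in column y, so y enters.
Ratio test on column y — row 1: (9/2)/1 = 9/2; row 2: entry -1 ≤ 0; row 3: (1/2)/2 = 1/4. Minimum is 1/4 at row 3 (s3 leaves); pivot element 2.
Divide row 3 by 2; eliminate column y from the other rows.
After both pivots, the entry at the obj-row, column RHS is 19.

19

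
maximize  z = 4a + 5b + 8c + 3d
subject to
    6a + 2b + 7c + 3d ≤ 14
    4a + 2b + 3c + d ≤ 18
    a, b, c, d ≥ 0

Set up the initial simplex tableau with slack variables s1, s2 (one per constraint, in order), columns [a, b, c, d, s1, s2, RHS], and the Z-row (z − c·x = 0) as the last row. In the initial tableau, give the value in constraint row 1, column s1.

1

Slack s1 belongs to constraint 1; its column is the unit vector e_1, so the entry in row 1 is 1.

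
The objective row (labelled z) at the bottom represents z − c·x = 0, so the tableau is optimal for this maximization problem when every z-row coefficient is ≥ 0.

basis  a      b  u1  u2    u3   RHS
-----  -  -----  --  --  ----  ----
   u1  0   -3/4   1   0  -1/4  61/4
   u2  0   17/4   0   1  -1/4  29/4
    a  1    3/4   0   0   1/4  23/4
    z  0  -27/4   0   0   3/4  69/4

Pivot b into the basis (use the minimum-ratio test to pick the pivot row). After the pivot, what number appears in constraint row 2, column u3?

Ratio test on column b — row 1: entry -3/4 ≤ 0; row 2: (29/4)/(17/4) = 29/17; row 3: (23/4)/(3/4) = 23/3. Minimum is 29/17 at row 2 (u2 leaves); pivot element 17/4.
Divide row 2 by 17/4; eliminate column b from the other rows.
In the new row 2, the u3 entry is the old entry divided by the pivot: (-1/4)/(17/4) = -1/17.

-1/17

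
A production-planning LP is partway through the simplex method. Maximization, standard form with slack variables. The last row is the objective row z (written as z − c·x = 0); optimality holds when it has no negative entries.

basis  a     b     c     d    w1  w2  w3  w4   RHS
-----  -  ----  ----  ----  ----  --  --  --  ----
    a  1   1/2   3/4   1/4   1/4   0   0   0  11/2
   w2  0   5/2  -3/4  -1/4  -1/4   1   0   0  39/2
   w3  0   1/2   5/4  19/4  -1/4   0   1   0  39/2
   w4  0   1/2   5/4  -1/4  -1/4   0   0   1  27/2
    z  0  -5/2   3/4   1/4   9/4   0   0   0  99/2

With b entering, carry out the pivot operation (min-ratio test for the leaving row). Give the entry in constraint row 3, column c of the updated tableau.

Ratio test on column b — row 1: (11/2)/(1/2) = 11; row 2: (39/2)/(5/2) = 39/5; row 3: (39/2)/(1/2) = 39; row 4: (27/2)/(1/2) = 27. Minimum is 39/5 at row 2 (w2 leaves); pivot element 5/2.
Divide row 2 by 5/2; eliminate column b from the other rows.
Row 3 update in column c: 5/4 − (1/2)·(-3/10) = 7/5.

7/5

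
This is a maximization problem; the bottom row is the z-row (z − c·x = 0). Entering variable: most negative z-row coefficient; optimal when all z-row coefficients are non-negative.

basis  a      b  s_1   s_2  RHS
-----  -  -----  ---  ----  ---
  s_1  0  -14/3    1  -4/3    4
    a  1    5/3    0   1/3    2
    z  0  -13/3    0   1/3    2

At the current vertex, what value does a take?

a is basic (row 2); its value is the RHS of that row, 2.

2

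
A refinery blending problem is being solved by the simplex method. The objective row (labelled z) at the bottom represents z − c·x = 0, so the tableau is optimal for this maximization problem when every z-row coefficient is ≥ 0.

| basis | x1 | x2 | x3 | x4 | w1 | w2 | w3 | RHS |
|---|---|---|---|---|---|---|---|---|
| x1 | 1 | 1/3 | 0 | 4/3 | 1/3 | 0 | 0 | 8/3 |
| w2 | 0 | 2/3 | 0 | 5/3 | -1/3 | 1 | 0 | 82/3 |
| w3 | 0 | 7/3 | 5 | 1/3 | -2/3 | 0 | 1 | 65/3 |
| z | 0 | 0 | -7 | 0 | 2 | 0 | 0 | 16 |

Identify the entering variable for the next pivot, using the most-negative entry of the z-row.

x3

Negative z-row entries: x3: -7.
The most negative is -7 in column x3, so x3 enters.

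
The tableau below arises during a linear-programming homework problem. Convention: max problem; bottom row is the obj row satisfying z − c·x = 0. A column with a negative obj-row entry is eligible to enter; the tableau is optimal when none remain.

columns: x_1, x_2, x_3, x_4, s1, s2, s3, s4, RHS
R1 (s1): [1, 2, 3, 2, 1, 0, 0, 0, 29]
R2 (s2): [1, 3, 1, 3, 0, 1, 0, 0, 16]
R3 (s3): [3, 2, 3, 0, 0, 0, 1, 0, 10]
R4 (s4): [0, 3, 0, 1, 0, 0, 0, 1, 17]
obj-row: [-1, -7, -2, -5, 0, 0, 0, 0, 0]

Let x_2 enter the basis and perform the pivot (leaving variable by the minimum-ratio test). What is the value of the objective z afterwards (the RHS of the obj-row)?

Ratio test on column x_2 — row 1: 29/2 = 29/2; row 2: 16/3 = 16/3; row 3: 10/2 = 5; row 4: 17/3 = 17/3. Minimum is 5 at row 3 (s3 leaves); pivot element 2.
Pivot on row 3; the obj-row RHS becomes 0 − (-7)·5 = 35.

35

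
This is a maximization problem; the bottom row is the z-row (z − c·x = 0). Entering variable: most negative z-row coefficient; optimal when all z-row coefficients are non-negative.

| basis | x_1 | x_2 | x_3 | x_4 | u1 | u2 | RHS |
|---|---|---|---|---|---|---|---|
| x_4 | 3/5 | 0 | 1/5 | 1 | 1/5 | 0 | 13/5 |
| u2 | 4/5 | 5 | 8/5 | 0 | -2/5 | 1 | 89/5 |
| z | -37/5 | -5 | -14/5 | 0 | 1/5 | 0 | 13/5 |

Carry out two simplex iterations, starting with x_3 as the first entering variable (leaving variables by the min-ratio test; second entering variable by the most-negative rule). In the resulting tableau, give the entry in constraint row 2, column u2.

Ratio test on column x_3 — row 1: (13/5)/(1/5) = 13; row 2: (89/5)/(8/5) = 89/8. Minimum is 89/8 at row 2 (u2 leaves); pivot element 8/5.
Divide row 2 by 8/5; eliminate column x_3 from the other rows.
Second iteration: most negative z-row entry is -6 in column x_1, so x_1 enters.
Ratio test on column x_1 — row 1: (3/8)/(1/2) = 3/4; row 2: (89/8)/(1/2) = 89/4. Minimum is 3/4 at row 1 (x_4 leaves); pivot element 1/2.
Divide row 1 by 1/2; eliminate column x_1 from the other rows.
After both pivots, the entry at constraint row 2, column u2 is 3/4.

3/4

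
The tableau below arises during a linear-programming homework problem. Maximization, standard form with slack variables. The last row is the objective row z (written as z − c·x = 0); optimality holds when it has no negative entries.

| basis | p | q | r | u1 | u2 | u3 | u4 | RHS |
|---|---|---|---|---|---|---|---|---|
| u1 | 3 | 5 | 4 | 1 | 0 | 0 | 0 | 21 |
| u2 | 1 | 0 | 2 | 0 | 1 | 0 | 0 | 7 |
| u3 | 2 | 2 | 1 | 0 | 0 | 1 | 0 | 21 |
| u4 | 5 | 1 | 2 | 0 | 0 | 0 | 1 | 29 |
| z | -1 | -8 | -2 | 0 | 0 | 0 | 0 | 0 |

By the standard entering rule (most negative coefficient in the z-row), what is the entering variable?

Negative z-row entries: p: -1, q: -8, r: -2.
The most negative is -8 in column q, so q enters.

q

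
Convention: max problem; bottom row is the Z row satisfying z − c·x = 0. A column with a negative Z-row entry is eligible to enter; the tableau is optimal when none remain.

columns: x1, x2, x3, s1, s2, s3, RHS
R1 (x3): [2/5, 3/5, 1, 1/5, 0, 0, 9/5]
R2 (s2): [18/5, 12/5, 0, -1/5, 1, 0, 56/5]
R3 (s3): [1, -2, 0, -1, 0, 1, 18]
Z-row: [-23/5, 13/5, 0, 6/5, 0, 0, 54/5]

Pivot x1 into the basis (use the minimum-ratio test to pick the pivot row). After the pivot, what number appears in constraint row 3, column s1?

-17/18

Ratio test on column x1 — row 1: (9/5)/(2/5) = 9/2; row 2: (56/5)/(18/5) = 28/9; row 3: 18/1 = 18. Minimum is 28/9 at row 2 (s2 leaves); pivot element 18/5.
Divide row 2 by 18/5; eliminate column x1 from the other rows.
Row 3 update in column s1: -1 − 1·(-1/18) = -17/18.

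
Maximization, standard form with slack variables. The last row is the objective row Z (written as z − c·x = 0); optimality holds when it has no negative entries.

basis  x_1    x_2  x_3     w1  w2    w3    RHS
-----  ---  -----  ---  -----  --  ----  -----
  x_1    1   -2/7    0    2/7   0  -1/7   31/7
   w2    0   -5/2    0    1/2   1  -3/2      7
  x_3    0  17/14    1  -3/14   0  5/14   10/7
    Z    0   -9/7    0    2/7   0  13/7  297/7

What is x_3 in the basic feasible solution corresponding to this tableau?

x_3 is basic (row 3); its value is the RHS of that row, 10/7.

10/7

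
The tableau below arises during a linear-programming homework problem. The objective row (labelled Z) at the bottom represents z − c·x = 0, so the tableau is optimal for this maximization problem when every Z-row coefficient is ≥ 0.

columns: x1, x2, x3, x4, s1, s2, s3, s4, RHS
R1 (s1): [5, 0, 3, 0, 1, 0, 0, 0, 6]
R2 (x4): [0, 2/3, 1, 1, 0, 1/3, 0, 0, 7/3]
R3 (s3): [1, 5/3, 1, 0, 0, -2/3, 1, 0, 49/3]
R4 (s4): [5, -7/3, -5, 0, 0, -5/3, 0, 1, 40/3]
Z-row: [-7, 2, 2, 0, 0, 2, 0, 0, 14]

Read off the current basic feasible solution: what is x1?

0

x1 is not in the basis, so in the current basic feasible solution x1 = 0.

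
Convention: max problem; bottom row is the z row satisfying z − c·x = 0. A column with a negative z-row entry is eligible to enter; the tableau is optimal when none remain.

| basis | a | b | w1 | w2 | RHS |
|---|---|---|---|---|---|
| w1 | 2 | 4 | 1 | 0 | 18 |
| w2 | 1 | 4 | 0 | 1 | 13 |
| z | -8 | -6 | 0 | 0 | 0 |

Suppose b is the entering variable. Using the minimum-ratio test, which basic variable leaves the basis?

w2

Column b entries and ratios — w1: 18/4 = 9/2; w2: 13/4 = 13/4.
Smallest ratio is 13/4 in the row of w2, so w2 leaves.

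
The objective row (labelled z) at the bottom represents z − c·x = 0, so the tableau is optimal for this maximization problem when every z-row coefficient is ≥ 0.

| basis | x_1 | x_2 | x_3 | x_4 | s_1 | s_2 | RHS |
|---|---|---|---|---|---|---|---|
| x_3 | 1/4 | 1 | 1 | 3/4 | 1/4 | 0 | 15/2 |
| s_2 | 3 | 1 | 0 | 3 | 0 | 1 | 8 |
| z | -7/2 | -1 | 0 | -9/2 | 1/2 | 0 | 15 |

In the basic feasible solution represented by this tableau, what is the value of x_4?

x_4 is not in the basis, so in the current basic feasible solution x_4 = 0.

0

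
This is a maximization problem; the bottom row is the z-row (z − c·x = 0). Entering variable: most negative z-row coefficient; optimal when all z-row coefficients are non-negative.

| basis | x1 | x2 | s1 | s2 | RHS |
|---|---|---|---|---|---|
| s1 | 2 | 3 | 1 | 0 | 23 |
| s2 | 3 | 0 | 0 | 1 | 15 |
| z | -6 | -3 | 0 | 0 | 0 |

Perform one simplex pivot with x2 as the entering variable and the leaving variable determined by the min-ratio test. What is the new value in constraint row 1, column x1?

Ratio test on column x2 — row 1: 23/3 = 23/3; row 2: entry 0 ≤ 0. Minimum is 23/3 at row 1 (s1 leaves); pivot element 3.
Divide row 1 by 3; eliminate column x2 from the other rows.
In the new row 1, the x1 entry is the old entry divided by the pivot: 2/3 = 2/3.

2/3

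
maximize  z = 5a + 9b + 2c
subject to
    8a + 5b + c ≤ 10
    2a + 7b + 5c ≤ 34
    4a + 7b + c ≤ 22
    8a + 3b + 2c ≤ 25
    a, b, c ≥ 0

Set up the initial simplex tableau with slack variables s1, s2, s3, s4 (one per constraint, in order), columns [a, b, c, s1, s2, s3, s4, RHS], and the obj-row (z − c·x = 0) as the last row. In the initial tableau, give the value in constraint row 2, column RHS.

The RHS of constraint 2 is b_2 = 34.

34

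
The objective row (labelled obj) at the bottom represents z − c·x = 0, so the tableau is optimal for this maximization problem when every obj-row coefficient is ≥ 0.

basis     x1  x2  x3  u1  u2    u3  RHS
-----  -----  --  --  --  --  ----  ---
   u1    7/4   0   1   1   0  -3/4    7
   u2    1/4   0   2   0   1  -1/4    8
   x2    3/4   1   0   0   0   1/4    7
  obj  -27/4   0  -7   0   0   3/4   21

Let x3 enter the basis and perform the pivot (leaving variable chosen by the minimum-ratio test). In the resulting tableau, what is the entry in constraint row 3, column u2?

Ratio test on column x3 — row 1: 7/1 = 7; row 2: 8/2 = 4; row 3: entry 0 ≤ 0. Minimum is 4 at row 2 (u2 leaves); pivot element 2.
Divide row 2 by 2; eliminate column x3 from the other rows.
Row 3 update in column u2: 0 − 0·(1/2) = 0.

0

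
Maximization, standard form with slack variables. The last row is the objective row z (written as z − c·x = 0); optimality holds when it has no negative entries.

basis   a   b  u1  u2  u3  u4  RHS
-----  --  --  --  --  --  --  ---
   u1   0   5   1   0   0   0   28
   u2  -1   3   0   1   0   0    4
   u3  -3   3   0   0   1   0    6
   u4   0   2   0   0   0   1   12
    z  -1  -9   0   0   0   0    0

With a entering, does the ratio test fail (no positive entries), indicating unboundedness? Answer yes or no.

yes

Every constraint-row entry in column a is ≤ 0, so increasing a is unbounded.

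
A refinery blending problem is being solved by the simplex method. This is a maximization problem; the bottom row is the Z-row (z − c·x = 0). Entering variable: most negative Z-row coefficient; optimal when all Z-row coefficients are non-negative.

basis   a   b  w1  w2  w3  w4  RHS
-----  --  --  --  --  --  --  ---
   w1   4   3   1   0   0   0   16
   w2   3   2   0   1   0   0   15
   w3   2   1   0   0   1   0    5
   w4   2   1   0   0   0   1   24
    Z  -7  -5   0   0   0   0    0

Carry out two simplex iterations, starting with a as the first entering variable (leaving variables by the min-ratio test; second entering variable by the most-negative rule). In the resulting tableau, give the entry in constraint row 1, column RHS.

1

Ratio test on column a — row 1: 16/4 = 4; row 2: 15/3 = 5; row 3: 5/2 = 5/2; row 4: 24/2 = 12. Minimum is 5/2 at row 3 (w3 leaves); pivot element 2.
Divide row 3 by 2; eliminate column a from the other rows.
Second iteration: most negative Z-row entry is -3/2 in column b, so b enters.
Ratio test on column b — row 1: 6/1 = 6; row 2: (15/2)/(1/2) = 15; row 3: (5/2)/(1/2) = 5; row 4: entry 0 ≤ 0. Minimum is 5 at row 3 (a leaves); pivot element 1/2.
Divide row 3 by 1/2; eliminate column b from the other rows.
After both pivots, the entry at constraint row 1, column RHS is 1.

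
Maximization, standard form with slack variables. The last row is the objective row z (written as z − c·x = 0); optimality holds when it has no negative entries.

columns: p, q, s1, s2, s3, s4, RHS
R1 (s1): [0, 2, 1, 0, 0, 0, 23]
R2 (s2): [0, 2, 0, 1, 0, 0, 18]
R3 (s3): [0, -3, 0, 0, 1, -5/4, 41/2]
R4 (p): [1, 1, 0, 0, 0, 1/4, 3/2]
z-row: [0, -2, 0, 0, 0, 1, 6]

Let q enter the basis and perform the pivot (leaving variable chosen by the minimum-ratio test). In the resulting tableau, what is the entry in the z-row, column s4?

3/2

Ratio test on column q — row 1: 23/2 = 23/2; row 2: 18/2 = 9; row 3: entry -3 ≤ 0; row 4: (3/2)/1 = 3/2. Minimum is 3/2 at row 4 (p leaves); pivot element 1.
Divide row 4 by 1; eliminate column q from the other rows.
z-row update in column s4: 1 − (-2)·(1/4) = 3/2.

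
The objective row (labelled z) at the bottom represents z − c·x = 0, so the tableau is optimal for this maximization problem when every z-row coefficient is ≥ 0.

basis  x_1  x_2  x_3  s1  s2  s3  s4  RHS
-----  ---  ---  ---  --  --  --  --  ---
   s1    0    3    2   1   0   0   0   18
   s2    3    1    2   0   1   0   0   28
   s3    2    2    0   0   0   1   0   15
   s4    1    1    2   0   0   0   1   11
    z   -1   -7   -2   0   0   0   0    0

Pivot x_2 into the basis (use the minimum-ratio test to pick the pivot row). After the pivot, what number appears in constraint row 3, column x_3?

Ratio test on column x_2 — row 1: 18/3 = 6; row 2: 28/1 = 28; row 3: 15/2 = 15/2; row 4: 11/1 = 11. Minimum is 6 at row 1 (s1 leaves); pivot element 3.
Divide row 1 by 3; eliminate column x_2 from the other rows.
Row 3 update in column x_3: 0 − 2·(2/3) = -4/3.

-4/3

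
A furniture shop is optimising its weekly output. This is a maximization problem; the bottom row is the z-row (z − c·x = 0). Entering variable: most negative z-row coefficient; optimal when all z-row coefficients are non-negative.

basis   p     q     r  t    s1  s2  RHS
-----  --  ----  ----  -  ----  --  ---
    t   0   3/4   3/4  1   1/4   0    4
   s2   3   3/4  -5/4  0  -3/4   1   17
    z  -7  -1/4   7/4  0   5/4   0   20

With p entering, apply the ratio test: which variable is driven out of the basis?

Column p entries and ratios — t: 0 ≤ 0, skip; s2: 17/3 = 17/3.
Smallest ratio is 17/3 in the row of s2, so s2 leaves.

s2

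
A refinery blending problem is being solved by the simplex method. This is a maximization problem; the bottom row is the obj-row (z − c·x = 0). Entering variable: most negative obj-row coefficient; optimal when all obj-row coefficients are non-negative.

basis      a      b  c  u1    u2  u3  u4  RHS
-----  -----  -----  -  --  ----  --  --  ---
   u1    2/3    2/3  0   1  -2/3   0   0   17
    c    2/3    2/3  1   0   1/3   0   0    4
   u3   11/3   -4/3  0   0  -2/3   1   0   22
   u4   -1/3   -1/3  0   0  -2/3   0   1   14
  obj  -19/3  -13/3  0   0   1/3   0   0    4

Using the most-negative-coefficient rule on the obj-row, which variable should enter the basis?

Negative obj-row entries: a: -19/3, b: -13/3.
The most negative is -19/3 in column a, so a enters.

a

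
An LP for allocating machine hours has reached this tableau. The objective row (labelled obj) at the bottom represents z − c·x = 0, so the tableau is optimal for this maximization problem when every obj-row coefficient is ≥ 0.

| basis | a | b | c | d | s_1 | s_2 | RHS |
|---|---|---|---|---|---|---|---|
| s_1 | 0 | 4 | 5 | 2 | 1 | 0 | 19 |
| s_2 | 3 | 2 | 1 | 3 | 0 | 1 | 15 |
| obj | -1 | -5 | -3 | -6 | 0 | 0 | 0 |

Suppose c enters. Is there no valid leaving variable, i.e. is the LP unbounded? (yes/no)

no

Column c has positive entries in row(s) 1, 2, so the ratio test bounds it — not unbounded.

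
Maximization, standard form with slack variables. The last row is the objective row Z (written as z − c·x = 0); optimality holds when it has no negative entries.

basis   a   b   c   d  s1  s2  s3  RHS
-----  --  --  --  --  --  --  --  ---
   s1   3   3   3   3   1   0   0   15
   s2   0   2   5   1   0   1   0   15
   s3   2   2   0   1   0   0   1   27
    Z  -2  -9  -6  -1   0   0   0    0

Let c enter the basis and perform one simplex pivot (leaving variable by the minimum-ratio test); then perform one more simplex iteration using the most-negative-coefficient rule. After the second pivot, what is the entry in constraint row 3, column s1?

-10/9

Ratio test on column c — row 1: 15/3 = 5; row 2: 15/5 = 3; row 3: entry 0 ≤ 0. Minimum is 3 at row 2 (s2 leaves); pivot element 5.
Divide row 2 by 5; eliminate column c from the other rows.
Second iteration: most negative Z-row entry is -33/5 in column b, so b enters.
Ratio test on column b — row 1: 6/(9/5) = 10/3; row 2: 3/(2/5) = 15/2; row 3: 27/2 = 27/2. Minimum is 10/3 at row 1 (s1 leaves); pivot element 9/5.
Divide row 1 by 9/5; eliminate column b from the other rows.
After both pivots, the entry at constraint row 3, column s1 is -10/9.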